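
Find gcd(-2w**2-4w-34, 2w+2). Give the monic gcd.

1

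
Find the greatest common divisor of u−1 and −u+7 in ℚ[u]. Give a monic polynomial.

1

Apply the Euclidean algorithm:
  u−1 = (−1)(−u+7) + (6)
  −u+7 = (−(1/6)u+7/6)(6) + (0)
The last nonzero remainder is the constant 6, so the polynomials are coprime and gcd = 1.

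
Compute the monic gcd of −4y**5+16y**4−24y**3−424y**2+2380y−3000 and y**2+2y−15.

y**2+2y−15

Euclidean algorithm in ℚ[y]:
  −4y**5+16y**4−24y**3−424y**2+2380y−3000 = (−4y**3+24y**2−132y+200)(y**2+2y−15) + (0)
The last nonzero remainder y**2+2y−15 is already monic.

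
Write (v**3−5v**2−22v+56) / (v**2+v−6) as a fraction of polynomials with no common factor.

Repeated division with remainder:
  v**3−5v**2−22v+56 = (v−6)(v**2+v−6) + (−10v+20)
  v**2+v−6 = (−(1/10)v−3/10)(−10v+20) + (0)
Last nonzero remainder: −10v+20. Dividing through by −10 gives the monic gcd v−2.
Cancel v−2 from numerator and denominator to get the reduced form.

(v**2−3v−28)/(v+3)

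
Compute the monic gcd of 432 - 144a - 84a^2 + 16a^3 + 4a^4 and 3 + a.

3 + a

Repeated division with remainder:
  4a^4 + 16a^3 - 84a^2 - 144a + 432 = (4a^3 + 4a^2 - 96a + 144)(a + 3) + (0)
The last nonzero remainder a + 3 is already monic.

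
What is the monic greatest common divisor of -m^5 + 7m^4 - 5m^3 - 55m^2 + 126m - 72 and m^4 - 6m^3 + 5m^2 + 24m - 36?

m^2 - 5m + 6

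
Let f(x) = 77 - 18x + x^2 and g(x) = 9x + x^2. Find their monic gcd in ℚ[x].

1

Repeated division with remainder:
  x^2 - 18x + 77 = (x^2 + 9x) + (-27x + 77)
  x^2 + 9x = (-(1/27)x - 320/729)(-27x + 77) + (24640/729)
  -27x + 77 = (-(19683/24640)x + 729/320)(24640/729) + (0)
The last nonzero remainder is the constant 24640/729, so the polynomials are coprime and gcd = 1.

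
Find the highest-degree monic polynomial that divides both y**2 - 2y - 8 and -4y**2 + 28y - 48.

y - 4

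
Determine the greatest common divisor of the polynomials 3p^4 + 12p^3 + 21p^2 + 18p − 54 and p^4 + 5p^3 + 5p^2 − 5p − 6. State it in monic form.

p^2 + 2p − 3

Euclidean algorithm in ℚ[p]:
  3p^4 + 12p^3 + 21p^2 + 18p − 54 = (3)(p^4 + 5p^3 + 5p^2 − 5p − 6) + (−3p^3 + 6p^2 + 33p − 36)
  p^4 + 5p^3 + 5p^2 − 5p − 6 = (−(1/3)p − 7/3)(−3p^3 + 6p^2 + 33p − 36) + (30p^2 + 60p − 90)
  −3p^3 + 6p^2 + 33p − 36 = (−(1/10)p + 2/5)(30p^2 + 60p − 90) + (0)
Last nonzero remainder: 30p^2 + 60p − 90. Dividing through by 30 gives the monic gcd p^2 + 2p − 3.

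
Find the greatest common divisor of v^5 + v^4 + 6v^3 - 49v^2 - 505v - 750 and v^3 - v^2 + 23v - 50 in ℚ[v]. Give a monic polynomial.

v^2 + v + 25

By polynomial division,
  v^5 + v^4 + 6v^3 - 49v^2 - 505v - 750 = (v^2 + 2v - 15)(v^3 - v^2 + 23v - 50) + (-60v^2 - 60v - 1500)
  v^3 - v^2 + 23v - 50 = (-(1/60)v + 1/30)(-60v^2 - 60v - 1500) + (0)
Last nonzero remainder: -60v^2 - 60v - 1500. Dividing through by -60 gives the monic gcd v^2 + v + 25.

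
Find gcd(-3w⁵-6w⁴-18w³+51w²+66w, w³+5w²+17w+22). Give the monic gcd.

w²+3w+11

Euclidean algorithm in ℚ[w]:
  -3w⁵-6w⁴-18w³+51w²+66w = (-3w²+9w-12)(w³+5w²+17w+22) + (24w²+72w+264)
  w³+5w²+17w+22 = ((1/24)w+1/12)(24w²+72w+264) + (0)
Last nonzero remainder: 24w²+72w+264. Dividing through by 24 gives the monic gcd w²+3w+11.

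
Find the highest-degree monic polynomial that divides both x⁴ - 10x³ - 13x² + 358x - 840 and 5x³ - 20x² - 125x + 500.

x² - 9x + 20

Euclidean algorithm in ℚ[x]:
  x⁴ - 10x³ - 13x² + 358x - 840 = ((1/5)x - 6/5)(5x³ - 20x² - 125x + 500) + (-12x² + 108x - 240)
  5x³ - 20x² - 125x + 500 = (-(5/12)x - 25/12)(-12x² + 108x - 240) + (0)
Last nonzero remainder: -12x² + 108x - 240. Dividing through by -12 gives the monic gcd x² - 9x + 20.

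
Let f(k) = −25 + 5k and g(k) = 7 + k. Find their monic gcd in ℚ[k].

Euclidean algorithm in ℚ[k]:
  5k − 25 = (5)(k + 7) + (−60)
  k + 7 = (−(1/60)k − 7/60)(−60) + (0)
The last nonzero remainder is the constant −60, so the polynomials are coprime and gcd = 1.

1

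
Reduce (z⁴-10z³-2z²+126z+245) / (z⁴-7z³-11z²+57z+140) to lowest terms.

(z-7)/(z-4)

Apply the Euclidean algorithm:
  z⁴-10z³-2z²+126z+245 = (z⁴-7z³-11z²+57z+140) + (-3z³+9z²+69z+105)
  z⁴-7z³-11z²+57z+140 = (-(1/3)z+4/3)(-3z³+9z²+69z+105) + (0)
Last nonzero remainder: -3z³+9z²+69z+105. Dividing through by -3 gives the monic gcd z³-3z²-23z-35.
Cancel z³-3z²-23z-35 from numerator and denominator to get the reduced form.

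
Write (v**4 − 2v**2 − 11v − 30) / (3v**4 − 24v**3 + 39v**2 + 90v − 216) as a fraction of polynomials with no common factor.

(v**2 + v + 5)/(3v**2 − 21v + 36)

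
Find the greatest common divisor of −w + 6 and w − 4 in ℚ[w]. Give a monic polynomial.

1

Apply the Euclidean algorithm:
  −w + 6 = (−1)(w − 4) + (2)
  w − 4 = ((1/2)w − 2)(2) + (0)
The last nonzero remainder is the constant 2, so the polynomials are coprime and gcd = 1.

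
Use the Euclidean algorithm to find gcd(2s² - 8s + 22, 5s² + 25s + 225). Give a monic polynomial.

1

By polynomial division,
  2s² - 8s + 22 = (2/5)(5s² + 25s + 225) + (-18s - 68)
  5s² + 25s + 225 = (-(5/18)s - 55/162)(-18s - 68) + (16355/81)
  -18s - 68 = (-(1458/16355)s - 5508/16355)(16355/81) + (0)
The last nonzero remainder is the constant 16355/81, so the polynomials are coprime and gcd = 1.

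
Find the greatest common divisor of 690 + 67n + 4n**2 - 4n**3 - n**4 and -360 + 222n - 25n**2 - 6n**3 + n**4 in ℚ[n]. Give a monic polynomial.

Euclidean algorithm in ℚ[n]:
  -n**4 - 4n**3 + 4n**2 + 67n + 690 = (-1)(n**4 - 6n**3 - 25n**2 + 222n - 360) + (-10n**3 - 21n**2 + 289n + 330)
  n**4 - 6n**3 - 25n**2 + 222n - 360 = (-(1/10)n + 81/100)(-10n**3 - 21n**2 + 289n + 330) + ((2091/100)n**2 + (2091/100)n - 6273/10)
  -10n**3 - 21n**2 + 289n + 330 = (-(1000/2091)n - 1100/2091)((2091/100)n**2 + (2091/100)n - 6273/10) + (0)
Last nonzero remainder: (2091/100)n**2 + (2091/100)n - 6273/10. Dividing through by 2091/100 gives the monic gcd n**2 + n - 30.

-30 + n + n**2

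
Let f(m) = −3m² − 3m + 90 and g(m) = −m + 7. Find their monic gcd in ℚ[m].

1

Repeated division with remainder:
  −3m² − 3m + 90 = (3m + 24)(−m + 7) + (−78)
  −m + 7 = ((1/78)m − 7/78)(−78) + (0)
The last nonzero remainder is the constant −78, so the polynomials are coprime and gcd = 1.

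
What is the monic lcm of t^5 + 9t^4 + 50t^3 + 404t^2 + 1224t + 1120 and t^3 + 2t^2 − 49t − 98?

By polynomial division,
  t^5 + 9t^4 + 50t^3 + 404t^2 + 1224t + 1120 = (t^2 + 7t + 85)(t^3 + 2t^2 − 49t − 98) + (675t^2 + 6075t + 9450)
  t^3 + 2t^2 − 49t − 98 = ((1/675)t − 7/675)(675t^2 + 6075t + 9450) + (0)
Last nonzero remainder: 675t^2 + 6075t + 9450. Dividing through by 675 gives the monic gcd t^2 + 9t + 14.
Then lcm(f, g) = f·g / gcd(f, g); expanding and making the result monic gives the answer.

t^6 + 2t^5 − 13t^4 + 54t^3 − 1604t^2 − 7448t − 7840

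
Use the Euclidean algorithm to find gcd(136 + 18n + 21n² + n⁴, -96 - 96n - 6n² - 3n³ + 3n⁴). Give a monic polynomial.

8 + 2n + n²

Apply the Euclidean algorithm:
  n⁴ + 21n² + 18n + 136 = (1/3)(3n⁴ - 3n³ - 6n² - 96n - 96) + (n³ + 23n² + 50n + 168)
  3n⁴ - 3n³ - 6n² - 96n - 96 = (3n - 72)(n³ + 23n² + 50n + 168) + (1500n² + 3000n + 12000)
  n³ + 23n² + 50n + 168 = ((1/1500)n + 7/500)(1500n² + 3000n + 12000) + (0)
Last nonzero remainder: 1500n² + 3000n + 12000. Dividing through by 1500 gives the monic gcd n² + 2n + 8.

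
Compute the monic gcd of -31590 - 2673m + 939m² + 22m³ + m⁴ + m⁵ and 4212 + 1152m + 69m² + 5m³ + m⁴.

Repeated division with remainder:
  m⁵ + m⁴ + 22m³ + 939m² - 2673m - 31590 = (m - 4)(m⁴ + 5m³ + 69m² + 1152m + 4212) + (-27m³ + 63m² - 2277m - 14742)
  m⁴ + 5m³ + 69m² + 1152m + 4212 = (-(1/27)m - 22/81)(-27m³ + 63m² - 2277m - 14742) + ((16/9)m² - (112/9)m + 208)
  -27m³ + 63m² - 2277m - 14742 = (-(243/16)m - 567/8)((16/9)m² - (112/9)m + 208) + (0)
Last nonzero remainder: (16/9)m² - (112/9)m + 208. Dividing through by 16/9 gives the monic gcd m² - 7m + 117.

117 - 7m + m²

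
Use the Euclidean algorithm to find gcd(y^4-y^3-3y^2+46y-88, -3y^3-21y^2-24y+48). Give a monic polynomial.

Repeated division with remainder:
  y^4-y^3-3y^2+46y-88 = (-(1/3)y+8/3)(-3y^3-21y^2-24y+48) + (45y^2+126y-216)
  -3y^3-21y^2-24y+48 = (-(1/15)y-7/25)(45y^2+126y-216) + (-(78/25)y-312/25)
  45y^2+126y-216 = (-(375/26)y+225/13)(-(78/25)y-312/25) + (0)
Last nonzero remainder: -(78/25)y-312/25. Dividing through by -78/25 gives the monic gcd y+4.

y+4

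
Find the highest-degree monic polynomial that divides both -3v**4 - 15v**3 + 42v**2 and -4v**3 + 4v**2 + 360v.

Repeated division with remainder:
  -3v**4 - 15v**3 + 42v**2 = ((3/4)v + 9/2)(-4v**3 + 4v**2 + 360v) + (-246v**2 - 1620v)
  -4v**3 + 4v**2 + 360v = ((2/123)v - 622/5043)(-246v**2 - 1620v) + ((269280/1681)v)
  -246v**2 - 1620v = (-(68921/44880)v - 15129/1496)((269280/1681)v) + (0)
Last nonzero remainder: (269280/1681)v. Dividing through by 269280/1681 gives the monic gcd v.

v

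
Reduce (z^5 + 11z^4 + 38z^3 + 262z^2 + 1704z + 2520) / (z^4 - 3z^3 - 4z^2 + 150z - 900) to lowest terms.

Repeated division with remainder:
  z^5 + 11z^4 + 38z^3 + 262z^2 + 1704z + 2520 = (z + 14)(z^4 - 3z^3 - 4z^2 + 150z - 900) + (84z^3 + 168z^2 + 504z + 15120)
  z^4 - 3z^3 - 4z^2 + 150z - 900 = ((1/84)z - 5/84)(84z^3 + 168z^2 + 504z + 15120) + (0)
Last nonzero remainder: 84z^3 + 168z^2 + 504z + 15120. Dividing through by 84 gives the monic gcd z^3 + 2z^2 + 6z + 180.
Cancel z^3 + 2z^2 + 6z + 180 from numerator and denominator to get the reduced form.

(z^2 + 9z + 14)/(z - 5)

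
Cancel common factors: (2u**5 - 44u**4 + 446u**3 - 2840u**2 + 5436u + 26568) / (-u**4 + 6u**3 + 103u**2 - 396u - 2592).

(-2u**3 + 8u**2 - 140u - 328)/(u**2 + 12u + 32)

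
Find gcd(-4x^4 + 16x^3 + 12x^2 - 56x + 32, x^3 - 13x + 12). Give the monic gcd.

Euclidean algorithm in ℚ[x]:
  -4x^4 + 16x^3 + 12x^2 - 56x + 32 = (-4x + 16)(x^3 - 13x + 12) + (-40x^2 + 200x - 160)
  x^3 - 13x + 12 = (-(1/40)x - 1/8)(-40x^2 + 200x - 160) + (8x - 8)
  -40x^2 + 200x - 160 = (-5x + 20)(8x - 8) + (0)
Last nonzero remainder: 8x - 8. Dividing through by 8 gives the monic gcd x - 1.

x - 1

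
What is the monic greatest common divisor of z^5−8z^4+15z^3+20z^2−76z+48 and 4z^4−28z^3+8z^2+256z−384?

z^2−6z+8

Apply the Euclidean algorithm:
  z^5−8z^4+15z^3+20z^2−76z+48 = ((1/4)z−1/4)(4z^4−28z^3+8z^2+256z−384) + (6z^3−42z^2+84z−48)
  4z^4−28z^3+8z^2+256z−384 = ((2/3)z)(6z^3−42z^2+84z−48) + (−48z^2+288z−384)
  6z^3−42z^2+84z−48 = (−(1/8)z+1/8)(−48z^2+288z−384) + (0)
Last nonzero remainder: −48z^2+288z−384. Dividing through by −48 gives the monic gcd z^2−6z+8.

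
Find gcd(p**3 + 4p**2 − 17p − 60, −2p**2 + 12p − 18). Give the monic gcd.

1

Apply the Euclidean algorithm:
  p**3 + 4p**2 − 17p − 60 = (−(1/2)p − 5)(−2p**2 + 12p − 18) + (34p − 150)
  −2p**2 + 12p − 18 = (−(1/17)p + 27/289)(34p − 150) + (−1152/289)
  34p − 150 = (−(4913/576)p + 7225/192)(−1152/289) + (0)
The last nonzero remainder is the constant −1152/289, so the polynomials are coprime and gcd = 1.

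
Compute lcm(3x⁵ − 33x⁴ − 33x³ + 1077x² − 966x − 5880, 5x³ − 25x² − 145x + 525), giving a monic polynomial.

Apply the Euclidean algorithm:
  3x⁵ − 33x⁴ − 33x³ + 1077x² − 966x − 5880 = ((3/5)x² − (18/5)x − 36/5)(5x³ − 25x² − 145x + 525) + (60x² − 120x − 2100)
  5x³ − 25x² − 145x + 525 = ((1/12)x − 1/4)(60x² − 120x − 2100) + (0)
Last nonzero remainder: 60x² − 120x − 2100. Dividing through by 60 gives the monic gcd x² − 2x − 35.
Then lcm(f, g) = f·g / gcd(f, g); expanding and making the result monic gives the answer.

x⁶ − 14x⁵ + 22x⁴ + 392x³ − 1399x² − 994x + 5880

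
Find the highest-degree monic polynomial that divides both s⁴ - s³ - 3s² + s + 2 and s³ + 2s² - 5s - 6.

s² - s - 2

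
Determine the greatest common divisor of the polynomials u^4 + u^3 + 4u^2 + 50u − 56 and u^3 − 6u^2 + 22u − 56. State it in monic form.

u^2 − 2u + 14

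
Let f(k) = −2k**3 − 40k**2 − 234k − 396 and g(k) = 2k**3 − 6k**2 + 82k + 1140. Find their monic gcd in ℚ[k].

k + 6

By polynomial division,
  −2k**3 − 40k**2 − 234k − 396 = (−1)(2k**3 − 6k**2 + 82k + 1140) + (−46k**2 − 152k + 744)
  2k**3 − 6k**2 + 82k + 1140 = (−(1/23)k + 145/529)(−46k**2 − 152k + 744) + ((82530/529)k + 495180/529)
  −46k**2 − 152k + 744 = (−(12167/41265)k + 32798/41265)((82530/529)k + 495180/529) + (0)
Last nonzero remainder: (82530/529)k + 495180/529. Dividing through by 82530/529 gives the monic gcd k + 6.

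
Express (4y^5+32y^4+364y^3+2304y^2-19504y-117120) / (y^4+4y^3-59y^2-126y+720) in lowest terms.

By polynomial division,
  4y^5+32y^4+364y^3+2304y^2-19504y-117120 = (4y+16)(y^4+4y^3-59y^2-126y+720) + (536y^3+3752y^2-20368y-128640)
  y^4+4y^3-59y^2-126y+720 = ((1/536)y-3/536)(536y^3+3752y^2-20368y-128640) + (0)
Last nonzero remainder: 536y^3+3752y^2-20368y-128640. Dividing through by 536 gives the monic gcd y^3+7y^2-38y-240.
Cancel y^3+7y^2-38y-240 from numerator and denominator to get the reduced form.

(4y^2+4y+488)/(y-3)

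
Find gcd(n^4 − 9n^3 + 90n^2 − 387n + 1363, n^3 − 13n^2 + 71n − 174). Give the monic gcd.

n^2 − 7n + 29

Euclidean algorithm in ℚ[n]:
  n^4 − 9n^3 + 90n^2 − 387n + 1363 = (n + 4)(n^3 − 13n^2 + 71n − 174) + (71n^2 − 497n + 2059)
  n^3 − 13n^2 + 71n − 174 = ((1/71)n − 6/71)(71n^2 − 497n + 2059) + (0)
Last nonzero remainder: 71n^2 − 497n + 2059. Dividing through by 71 gives the monic gcd n^2 − 7n + 29.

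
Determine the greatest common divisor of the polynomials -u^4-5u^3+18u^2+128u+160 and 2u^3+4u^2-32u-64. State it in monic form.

Euclidean algorithm in ℚ[u]:
  -u^4-5u^3+18u^2+128u+160 = (-(1/2)u-3/2)(2u^3+4u^2-32u-64) + (8u^2+48u+64)
  2u^3+4u^2-32u-64 = ((1/4)u-1)(8u^2+48u+64) + (0)
Last nonzero remainder: 8u^2+48u+64. Dividing through by 8 gives the monic gcd u^2+6u+8.

u^2+6u+8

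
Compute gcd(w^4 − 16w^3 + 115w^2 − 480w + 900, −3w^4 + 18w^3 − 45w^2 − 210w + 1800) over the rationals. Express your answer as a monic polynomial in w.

w^3 − 10w^2 + 55w − 150

Euclidean algorithm in ℚ[w]:
  w^4 − 16w^3 + 115w^2 − 480w + 900 = (−1/3)(−3w^4 + 18w^3 − 45w^2 − 210w + 1800) + (−10w^3 + 100w^2 − 550w + 1500)
  −3w^4 + 18w^3 − 45w^2 − 210w + 1800 = ((3/10)w + 6/5)(−10w^3 + 100w^2 − 550w + 1500) + (0)
Last nonzero remainder: −10w^3 + 100w^2 − 550w + 1500. Dividing through by −10 gives the monic gcd w^3 − 10w^2 + 55w − 150.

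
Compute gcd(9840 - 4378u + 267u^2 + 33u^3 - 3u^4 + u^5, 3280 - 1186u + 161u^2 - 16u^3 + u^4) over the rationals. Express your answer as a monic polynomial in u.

By polynomial division,
  u^5 - 3u^4 + 33u^3 + 267u^2 - 4378u + 9840 = (u + 13)(u^4 - 16u^3 + 161u^2 - 1186u + 3280) + (80u^3 - 640u^2 + 7760u - 32800)
  u^4 - 16u^3 + 161u^2 - 1186u + 3280 = ((1/80)u - 1/10)(80u^3 - 640u^2 + 7760u - 32800) + (0)
Last nonzero remainder: 80u^3 - 640u^2 + 7760u - 32800. Dividing through by 80 gives the monic gcd u^3 - 8u^2 + 97u - 410.

-410 + 97u - 8u^2 + u^3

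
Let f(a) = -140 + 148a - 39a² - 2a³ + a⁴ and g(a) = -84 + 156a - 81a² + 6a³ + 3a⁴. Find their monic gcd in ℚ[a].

By polynomial division,
  a⁴ - 2a³ - 39a² + 148a - 140 = (1/3)(3a⁴ + 6a³ - 81a² + 156a - 84) + (-4a³ - 12a² + 96a - 112)
  3a⁴ + 6a³ - 81a² + 156a - 84 = (-(3/4)a + 3/4)(-4a³ - 12a² + 96a - 112) + (0)
Last nonzero remainder: -4a³ - 12a² + 96a - 112. Dividing through by -4 gives the monic gcd a³ + 3a² - 24a + 28.

28 - 24a + 3a² + a³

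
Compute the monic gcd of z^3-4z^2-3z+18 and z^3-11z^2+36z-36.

Euclidean algorithm in ℚ[z]:
  z^3-4z^2-3z+18 = (z^3-11z^2+36z-36) + (7z^2-39z+54)
  z^3-11z^2+36z-36 = ((1/7)z-38/49)(7z^2-39z+54) + (-(96/49)z+288/49)
  7z^2-39z+54 = (-(343/96)z+147/16)(-(96/49)z+288/49) + (0)
Last nonzero remainder: -(96/49)z+288/49. Dividing through by -96/49 gives the monic gcd z-3.

z-3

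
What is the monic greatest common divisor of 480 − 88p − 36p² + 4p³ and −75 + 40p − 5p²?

Repeated division with remainder:
  4p³ − 36p² − 88p + 480 = (−(4/5)p + 4/5)(−5p² + 40p − 75) + (−180p + 540)
  −5p² + 40p − 75 = ((1/36)p − 5/36)(−180p + 540) + (0)
Last nonzero remainder: −180p + 540. Dividing through by −180 gives the monic gcd p − 3.

−3 + p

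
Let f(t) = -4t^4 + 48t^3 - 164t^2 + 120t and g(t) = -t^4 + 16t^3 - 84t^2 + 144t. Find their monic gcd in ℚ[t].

t^2 - 6t

By polynomial division,
  -4t^4 + 48t^3 - 164t^2 + 120t = (4)(-t^4 + 16t^3 - 84t^2 + 144t) + (-16t^3 + 172t^2 - 456t)
  -t^4 + 16t^3 - 84t^2 + 144t = ((1/16)t - 21/64)(-16t^3 + 172t^2 - 456t) + ((15/16)t^2 - (45/8)t)
  -16t^3 + 172t^2 - 456t = (-(256/15)t + 1216/15)((15/16)t^2 - (45/8)t) + (0)
Last nonzero remainder: (15/16)t^2 - (45/8)t. Dividing through by 15/16 gives the monic gcd t^2 - 6t.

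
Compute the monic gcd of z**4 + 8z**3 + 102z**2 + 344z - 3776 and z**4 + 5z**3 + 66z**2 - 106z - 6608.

z**3 + 12z**2 + 150z + 944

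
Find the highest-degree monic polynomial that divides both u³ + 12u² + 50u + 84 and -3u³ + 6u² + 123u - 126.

u + 6

By polynomial division,
  u³ + 12u² + 50u + 84 = (-1/3)(-3u³ + 6u² + 123u - 126) + (14u² + 91u + 42)
  -3u³ + 6u² + 123u - 126 = (-(3/14)u + 51/28)(14u² + 91u + 42) + (-(135/4)u - 405/2)
  14u² + 91u + 42 = (-(56/135)u - 28/135)(-(135/4)u - 405/2) + (0)
Last nonzero remainder: -(135/4)u - 405/2. Dividing through by -135/4 gives the monic gcd u + 6.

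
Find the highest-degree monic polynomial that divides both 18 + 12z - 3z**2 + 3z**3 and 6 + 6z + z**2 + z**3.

1 + z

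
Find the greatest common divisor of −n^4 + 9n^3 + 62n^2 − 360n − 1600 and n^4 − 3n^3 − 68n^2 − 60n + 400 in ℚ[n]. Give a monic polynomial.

n^3 − n^2 − 70n − 200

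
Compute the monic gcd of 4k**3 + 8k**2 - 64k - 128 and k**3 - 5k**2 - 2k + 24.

Repeated division with remainder:
  4k**3 + 8k**2 - 64k - 128 = (4)(k**3 - 5k**2 - 2k + 24) + (28k**2 - 56k - 224)
  k**3 - 5k**2 - 2k + 24 = ((1/28)k - 3/28)(28k**2 - 56k - 224) + (0)
Last nonzero remainder: 28k**2 - 56k - 224. Dividing through by 28 gives the monic gcd k**2 - 2k - 8.

k**2 - 2k - 8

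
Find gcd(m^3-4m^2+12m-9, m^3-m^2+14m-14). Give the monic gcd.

Repeated division with remainder:
  m^3-4m^2+12m-9 = (m^3-m^2+14m-14) + (-3m^2-2m+5)
  m^3-m^2+14m-14 = (-(1/3)m+5/9)(-3m^2-2m+5) + ((151/9)m-151/9)
  -3m^2-2m+5 = (-(27/151)m-45/151)((151/9)m-151/9) + (0)
Last nonzero remainder: (151/9)m-151/9. Dividing through by 151/9 gives the monic gcd m-1.

m-1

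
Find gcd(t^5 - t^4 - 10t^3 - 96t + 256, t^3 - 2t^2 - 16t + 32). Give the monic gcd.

Apply the Euclidean algorithm:
  t^5 - t^4 - 10t^3 - 96t + 256 = (t^2 + t + 8)(t^3 - 2t^2 - 16t + 32) + (0)
The last nonzero remainder t^3 - 2t^2 - 16t + 32 is already monic.

t^3 - 2t^2 - 16t + 32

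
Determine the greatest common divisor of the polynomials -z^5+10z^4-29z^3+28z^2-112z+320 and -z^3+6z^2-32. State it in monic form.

z^2-8z+16

Apply the Euclidean algorithm:
  -z^5+10z^4-29z^3+28z^2-112z+320 = (z^2-4z+5)(-z^3+6z^2-32) + (30z^2-240z+480)
  -z^3+6z^2-32 = (-(1/30)z-1/15)(30z^2-240z+480) + (0)
Last nonzero remainder: 30z^2-240z+480. Dividing through by 30 gives the monic gcd z^2-8z+16.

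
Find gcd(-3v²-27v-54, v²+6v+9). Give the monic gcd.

v+3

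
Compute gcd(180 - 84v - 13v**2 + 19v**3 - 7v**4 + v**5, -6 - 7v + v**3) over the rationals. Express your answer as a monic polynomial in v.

-6 - v + v**2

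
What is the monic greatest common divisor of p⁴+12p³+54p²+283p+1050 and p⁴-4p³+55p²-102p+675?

p²-p+25

Apply the Euclidean algorithm:
  p⁴+12p³+54p²+283p+1050 = (p⁴-4p³+55p²-102p+675) + (16p³-p²+385p+375)
  p⁴-4p³+55p²-102p+675 = ((1/16)p-63/256)(16p³-p²+385p+375) + ((7857/256)p²-(7857/256)p+196425/256)
  16p³-p²+385p+375 = ((4096/7857)p+1280/2619)((7857/256)p²-(7857/256)p+196425/256) + (0)
Last nonzero remainder: (7857/256)p²-(7857/256)p+196425/256. Dividing through by 7857/256 gives the monic gcd p²-p+25.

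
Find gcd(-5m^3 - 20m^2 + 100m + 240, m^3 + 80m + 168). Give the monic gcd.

m + 2

Euclidean algorithm in ℚ[m]:
  -5m^3 - 20m^2 + 100m + 240 = (-5)(m^3 + 80m + 168) + (-20m^2 + 500m + 1080)
  m^3 + 80m + 168 = (-(1/20)m - 5/4)(-20m^2 + 500m + 1080) + (759m + 1518)
  -20m^2 + 500m + 1080 = (-(20/759)m + 180/253)(759m + 1518) + (0)
Last nonzero remainder: 759m + 1518. Dividing through by 759 gives the monic gcd m + 2.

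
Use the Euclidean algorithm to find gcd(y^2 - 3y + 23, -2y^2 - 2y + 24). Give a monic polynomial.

By polynomial division,
  y^2 - 3y + 23 = (-1/2)(-2y^2 - 2y + 24) + (-4y + 35)
  -2y^2 - 2y + 24 = ((1/2)y + 39/8)(-4y + 35) + (-1173/8)
  -4y + 35 = ((32/1173)y - 280/1173)(-1173/8) + (0)
The last nonzero remainder is the constant -1173/8, so the polynomials are coprime and gcd = 1.

1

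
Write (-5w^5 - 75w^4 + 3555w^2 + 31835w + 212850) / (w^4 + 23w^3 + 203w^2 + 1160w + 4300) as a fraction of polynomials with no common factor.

Apply the Euclidean algorithm:
  -5w^5 - 75w^4 + 3555w^2 + 31835w + 212850 = (-5w + 40)(w^4 + 23w^3 + 203w^2 + 1160w + 4300) + (95w^3 + 1235w^2 + 6935w + 40850)
  w^4 + 23w^3 + 203w^2 + 1160w + 4300 = ((1/95)w + 2/19)(95w^3 + 1235w^2 + 6935w + 40850) + (0)
Last nonzero remainder: 95w^3 + 1235w^2 + 6935w + 40850. Dividing through by 95 gives the monic gcd w^3 + 13w^2 + 73w + 430.
Cancel w^3 + 13w^2 + 73w + 430 from numerator and denominator to get the reduced form.

(-5w^2 - 10w + 495)/(w + 10)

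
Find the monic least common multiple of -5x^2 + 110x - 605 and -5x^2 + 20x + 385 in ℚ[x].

By polynomial division,
  -5x^2 + 110x - 605 = (-5x^2 + 20x + 385) + (90x - 990)
  -5x^2 + 20x + 385 = (-(1/18)x - 7/18)(90x - 990) + (0)
Last nonzero remainder: 90x - 990. Dividing through by 90 gives the monic gcd x - 11.
Then lcm(f, g) = f·g / gcd(f, g); expanding and making the result monic gives the answer.

x^3 - 15x^2 - 33x + 847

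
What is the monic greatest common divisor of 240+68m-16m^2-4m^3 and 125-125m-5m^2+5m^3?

By polynomial division,
  -4m^3-16m^2+68m+240 = (-4/5)(5m^3-5m^2-125m+125) + (-20m^2-32m+340)
  5m^3-5m^2-125m+125 = (-(1/4)m+13/20)(-20m^2-32m+340) + (-(96/5)m-96)
  -20m^2-32m+340 = ((25/24)m-85/24)(-(96/5)m-96) + (0)
Last nonzero remainder: -(96/5)m-96. Dividing through by -96/5 gives the monic gcd m+5.

5+m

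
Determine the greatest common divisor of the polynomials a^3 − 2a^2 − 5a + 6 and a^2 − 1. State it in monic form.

Euclidean algorithm in ℚ[a]:
  a^3 − 2a^2 − 5a + 6 = (a − 2)(a^2 − 1) + (−4a + 4)
  a^2 − 1 = (−(1/4)a − 1/4)(−4a + 4) + (0)
Last nonzero remainder: −4a + 4. Dividing through by −4 gives the monic gcd a − 1.

a − 1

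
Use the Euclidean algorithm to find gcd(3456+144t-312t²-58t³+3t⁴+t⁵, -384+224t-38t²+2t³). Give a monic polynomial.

24-11t+t²

By polynomial division,
  t⁵+3t⁴-58t³-312t²+144t+3456 = ((1/2)t²+11t+124)(2t³-38t²+224t-384) + (2128t²-23408t+51072)
  2t³-38t²+224t-384 = ((1/1064)t-1/133)(2128t²-23408t+51072) + (0)
Last nonzero remainder: 2128t²-23408t+51072. Dividing through by 2128 gives the monic gcd t²-11t+24.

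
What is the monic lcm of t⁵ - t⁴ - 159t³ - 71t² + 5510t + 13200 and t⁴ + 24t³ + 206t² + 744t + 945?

t⁷ + 15t⁶ - 112t⁵ - 2678t⁴ - 5643t³ + 96887t² + 558330t + 831600

Apply the Euclidean algorithm:
  t⁵ - t⁴ - 159t³ - 71t² + 5510t + 13200 = (t - 25)(t⁴ + 24t³ + 206t² + 744t + 945) + (235t³ + 4335t² + 23165t + 36825)
  t⁴ + 24t³ + 206t² + 744t + 945 = ((1/235)t + 261/11045)(235t³ + 4335t² + 23165t + 36825) + ((11016/2209)t² + (88128/2209)t + 165240/2209)
  235t³ + 4335t² + 23165t + 36825 = ((519115/11016)t + 5423095/11016)((11016/2209)t² + (88128/2209)t + 165240/2209) + (0)
Last nonzero remainder: (11016/2209)t² + (88128/2209)t + 165240/2209. Dividing through by 11016/2209 gives the monic gcd t² + 8t + 15.
Then lcm(f, g) = f·g / gcd(f, g); expanding and making the result monic gives the answer.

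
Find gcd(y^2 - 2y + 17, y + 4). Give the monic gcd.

Repeated division with remainder:
  y^2 - 2y + 17 = (y - 6)(y + 4) + (41)
  y + 4 = ((1/41)y + 4/41)(41) + (0)
The last nonzero remainder is the constant 41, so the polynomials are coprime and gcd = 1.

1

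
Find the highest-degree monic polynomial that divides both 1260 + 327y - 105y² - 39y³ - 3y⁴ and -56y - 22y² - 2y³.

28 + 11y + y²

Repeated division with remainder:
  -3y⁴ - 39y³ - 105y² + 327y + 1260 = ((3/2)y + 3)(-2y³ - 22y² - 56y) + (45y² + 495y + 1260)
  -2y³ - 22y² - 56y = (-(2/45)y)(45y² + 495y + 1260) + (0)
Last nonzero remainder: 45y² + 495y + 1260. Dividing through by 45 gives the monic gcd y² + 11y + 28.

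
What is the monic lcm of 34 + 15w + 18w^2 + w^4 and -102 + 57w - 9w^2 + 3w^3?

-68 + 4w - 21w^2 + 18w^3 - 2w^4 + w^5

Repeated division with remainder:
  w^4 + 18w^2 + 15w + 34 = ((1/3)w + 1)(3w^3 - 9w^2 + 57w - 102) + (8w^2 - 8w + 136)
  3w^3 - 9w^2 + 57w - 102 = ((3/8)w - 3/4)(8w^2 - 8w + 136) + (0)
Last nonzero remainder: 8w^2 - 8w + 136. Dividing through by 8 gives the monic gcd w^2 - w + 17.
Then lcm(f, g) = f·g / gcd(f, g); expanding and making the result monic gives the answer.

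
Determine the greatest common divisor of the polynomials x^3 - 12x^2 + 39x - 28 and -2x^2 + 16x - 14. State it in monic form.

By polynomial division,
  x^3 - 12x^2 + 39x - 28 = (-(1/2)x + 2)(-2x^2 + 16x - 14) + (0)
Last nonzero remainder: -2x^2 + 16x - 14. Dividing through by -2 gives the monic gcd x^2 - 8x + 7.

x^2 - 8x + 7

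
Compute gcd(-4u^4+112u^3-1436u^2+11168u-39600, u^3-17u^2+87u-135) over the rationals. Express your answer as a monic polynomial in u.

u-9

Euclidean algorithm in ℚ[u]:
  -4u^4+112u^3-1436u^2+11168u-39600 = (-4u+44)(u^3-17u^2+87u-135) + (-340u^2+6800u-33660)
  u^3-17u^2+87u-135 = (-(1/340)u-3/340)(-340u^2+6800u-33660) + (48u-432)
  -340u^2+6800u-33660 = (-(85/12)u+935/12)(48u-432) + (0)
Last nonzero remainder: 48u-432. Dividing through by 48 gives the monic gcd u-9.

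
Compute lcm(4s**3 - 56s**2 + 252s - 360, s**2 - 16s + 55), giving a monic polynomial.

s**4 - 25s**3 + 217s**2 - 783s + 990

Euclidean algorithm in ℚ[s]:
  4s**3 - 56s**2 + 252s - 360 = (4s + 8)(s**2 - 16s + 55) + (160s - 800)
  s**2 - 16s + 55 = ((1/160)s - 11/160)(160s - 800) + (0)
Last nonzero remainder: 160s - 800. Dividing through by 160 gives the monic gcd s - 5.
Then lcm(f, g) = f·g / gcd(f, g); expanding and making the result monic gives the answer.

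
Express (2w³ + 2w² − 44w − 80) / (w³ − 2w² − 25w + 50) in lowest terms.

Euclidean algorithm in ℚ[w]:
  2w³ + 2w² − 44w − 80 = (2)(w³ − 2w² − 25w + 50) + (6w² + 6w − 180)
  w³ − 2w² − 25w + 50 = ((1/6)w − 1/2)(6w² + 6w − 180) + (8w − 40)
  6w² + 6w − 180 = ((3/4)w + 9/2)(8w − 40) + (0)
Last nonzero remainder: 8w − 40. Dividing through by 8 gives the monic gcd w − 5.
Cancel w − 5 from numerator and denominator to get the reduced form.

(2w² + 12w + 16)/(w² + 3w − 10)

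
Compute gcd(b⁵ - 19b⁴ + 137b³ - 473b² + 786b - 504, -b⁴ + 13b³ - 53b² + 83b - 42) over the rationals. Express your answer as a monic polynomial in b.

By polynomial division,
  b⁵ - 19b⁴ + 137b³ - 473b² + 786b - 504 = (-b + 6)(-b⁴ + 13b³ - 53b² + 83b - 42) + (6b³ - 72b² + 246b - 252)
  -b⁴ + 13b³ - 53b² + 83b - 42 = (-(1/6)b + 1/6)(6b³ - 72b² + 246b - 252) + (0)
Last nonzero remainder: 6b³ - 72b² + 246b - 252. Dividing through by 6 gives the monic gcd b³ - 12b² + 41b - 42.

b³ - 12b² + 41b - 42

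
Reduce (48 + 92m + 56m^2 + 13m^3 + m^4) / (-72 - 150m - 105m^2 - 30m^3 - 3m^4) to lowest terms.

(-6 - m)/(9 + 3m)

By polynomial division,
  m^4 + 13m^3 + 56m^2 + 92m + 48 = (-1/3)(-3m^4 - 30m^3 - 105m^2 - 150m - 72) + (3m^3 + 21m^2 + 42m + 24)
  -3m^4 - 30m^3 - 105m^2 - 150m - 72 = (-m - 3)(3m^3 + 21m^2 + 42m + 24) + (0)
Last nonzero remainder: 3m^3 + 21m^2 + 42m + 24. Dividing through by 3 gives the monic gcd m^3 + 7m^2 + 14m + 8.
Cancel m^3 + 7m^2 + 14m + 8 from numerator and denominator to get the reduced form.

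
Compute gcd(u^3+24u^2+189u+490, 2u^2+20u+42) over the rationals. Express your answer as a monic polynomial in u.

u+7

Apply the Euclidean algorithm:
  u^3+24u^2+189u+490 = ((1/2)u+7)(2u^2+20u+42) + (28u+196)
  2u^2+20u+42 = ((1/14)u+3/14)(28u+196) + (0)
Last nonzero remainder: 28u+196. Dividing through by 28 gives the monic gcd u+7.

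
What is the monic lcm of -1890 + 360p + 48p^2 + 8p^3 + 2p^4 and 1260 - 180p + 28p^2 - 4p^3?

6615 - 2205p + 12p^2 - 4p^3 - 3p^4 + p^5

By polynomial division,
  2p^4 + 8p^3 + 48p^2 + 360p - 1890 = (-(1/2)p - 11/2)(-4p^3 + 28p^2 - 180p + 1260) + (112p^2 + 5040)
  -4p^3 + 28p^2 - 180p + 1260 = (-(1/28)p + 1/4)(112p^2 + 5040) + (0)
Last nonzero remainder: 112p^2 + 5040. Dividing through by 112 gives the monic gcd p^2 + 45.
Then lcm(f, g) = f·g / gcd(f, g); expanding and making the result monic gives the answer.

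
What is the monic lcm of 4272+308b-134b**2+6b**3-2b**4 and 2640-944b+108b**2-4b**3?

-234960+27916b+8468b**2-1891b**3+240b**4-24b**5+b**6

By polynomial division,
  -2b**4+6b**3-134b**2+308b+4272 = ((1/2)b+12)(-4b**3+108b**2-944b+2640) + (-958b**2+10316b-27408)
  -4b**3+108b**2-944b+2640 = ((2/479)b-15550/229441)(-958b**2+10316b-27408) + (-(29921640/229441)b+179529840/229441)
  -958b**2+10316b-27408 = ((109902239/14960820)b-131010811/3740205)(-(29921640/229441)b+179529840/229441) + (0)
Last nonzero remainder: -(29921640/229441)b+179529840/229441. Dividing through by -29921640/229441 gives the monic gcd b-6.
Then lcm(f, g) = f·g / gcd(f, g); expanding and making the result monic gives the answer.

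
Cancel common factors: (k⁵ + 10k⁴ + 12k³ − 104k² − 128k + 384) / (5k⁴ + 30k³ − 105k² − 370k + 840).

Euclidean algorithm in ℚ[k]:
  k⁵ + 10k⁴ + 12k³ − 104k² − 128k + 384 = ((1/5)k + 4/5)(5k⁴ + 30k³ − 105k² − 370k + 840) + (9k³ + 54k² − 288)
  5k⁴ + 30k³ − 105k² − 370k + 840 = ((5/9)k)(9k³ + 54k² − 288) + (−105k² − 210k + 840)
  9k³ + 54k² − 288 = (−(3/35)k − 12/35)(−105k² − 210k + 840) + (0)
Last nonzero remainder: −105k² − 210k + 840. Dividing through by −105 gives the monic gcd k² + 2k − 8.
Cancel k² + 2k − 8 from numerator and denominator to get the reduced form.

(k³ + 8k² + 4k − 48)/(5k² + 20k − 105)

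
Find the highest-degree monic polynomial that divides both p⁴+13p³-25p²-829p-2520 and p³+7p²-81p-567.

p²+16p+63

Repeated division with remainder:
  p⁴+13p³-25p²-829p-2520 = (p+6)(p³+7p²-81p-567) + (14p²+224p+882)
  p³+7p²-81p-567 = ((1/14)p-9/14)(14p²+224p+882) + (0)
Last nonzero remainder: 14p²+224p+882. Dividing through by 14 gives the monic gcd p²+16p+63.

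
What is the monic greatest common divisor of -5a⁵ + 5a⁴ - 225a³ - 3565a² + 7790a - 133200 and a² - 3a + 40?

Repeated division with remainder:
  -5a⁵ + 5a⁴ - 225a³ - 3565a² + 7790a - 133200 = (-5a³ - 10a² - 55a - 3330)(a² - 3a + 40) + (0)
The last nonzero remainder a² - 3a + 40 is already monic.

a² - 3a + 40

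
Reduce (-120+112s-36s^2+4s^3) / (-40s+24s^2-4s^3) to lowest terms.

Repeated division with remainder:
  4s^3-36s^2+112s-120 = (-1)(-4s^3+24s^2-40s) + (-12s^2+72s-120)
  -4s^3+24s^2-40s = ((1/3)s)(-12s^2+72s-120) + (0)
Last nonzero remainder: -12s^2+72s-120. Dividing through by -12 gives the monic gcd s^2-6s+10.
Cancel s^2-6s+10 from numerator and denominator to get the reduced form.

(3-s)/(s)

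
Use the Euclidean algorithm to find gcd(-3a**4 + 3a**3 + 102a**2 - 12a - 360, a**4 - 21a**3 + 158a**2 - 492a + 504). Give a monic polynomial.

Repeated division with remainder:
  -3a**4 + 3a**3 + 102a**2 - 12a - 360 = (-3)(a**4 - 21a**3 + 158a**2 - 492a + 504) + (-60a**3 + 576a**2 - 1488a + 1152)
  a**4 - 21a**3 + 158a**2 - 492a + 504 = (-(1/60)a + 19/100)(-60a**3 + 576a**2 - 1488a + 1152) + ((594/25)a**2 - (4752/25)a + 7128/25)
  -60a**3 + 576a**2 - 1488a + 1152 = (-(250/99)a + 400/99)((594/25)a**2 - (4752/25)a + 7128/25) + (0)
Last nonzero remainder: (594/25)a**2 - (4752/25)a + 7128/25. Dividing through by 594/25 gives the monic gcd a**2 - 8a + 12.

a**2 - 8a + 12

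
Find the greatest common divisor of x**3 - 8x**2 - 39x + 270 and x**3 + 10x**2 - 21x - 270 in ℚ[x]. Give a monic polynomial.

Apply the Euclidean algorithm:
  x**3 - 8x**2 - 39x + 270 = (x**3 + 10x**2 - 21x - 270) + (-18x**2 - 18x + 540)
  x**3 + 10x**2 - 21x - 270 = (-(1/18)x - 1/2)(-18x**2 - 18x + 540) + (0)
Last nonzero remainder: -18x**2 - 18x + 540. Dividing through by -18 gives the monic gcd x**2 + x - 30.

x**2 + x - 30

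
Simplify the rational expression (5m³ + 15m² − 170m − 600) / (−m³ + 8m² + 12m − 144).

(−5m − 25)/(m − 6)

Apply the Euclidean algorithm:
  5m³ + 15m² − 170m − 600 = (−5)(−m³ + 8m² + 12m − 144) + (55m² − 110m − 1320)
  −m³ + 8m² + 12m − 144 = (−(1/55)m + 6/55)(55m² − 110m − 1320) + (0)
Last nonzero remainder: 55m² − 110m − 1320. Dividing through by 55 gives the monic gcd m² − 2m − 24.
Cancel m² − 2m − 24 from numerator and denominator to get the reduced form.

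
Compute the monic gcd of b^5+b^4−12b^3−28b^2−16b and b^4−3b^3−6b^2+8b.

Apply the Euclidean algorithm:
  b^5+b^4−12b^3−28b^2−16b = (b+4)(b^4−3b^3−6b^2+8b) + (6b^3−12b^2−48b)
  b^4−3b^3−6b^2+8b = ((1/6)b−1/6)(6b^3−12b^2−48b) + (0)
Last nonzero remainder: 6b^3−12b^2−48b. Dividing through by 6 gives the monic gcd b^3−2b^2−8b.

b^3−2b^2−8b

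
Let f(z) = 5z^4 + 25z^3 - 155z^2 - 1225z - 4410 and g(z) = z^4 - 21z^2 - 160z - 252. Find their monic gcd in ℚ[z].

z^3 - 2z^2 - 17z - 126

By polynomial division,
  5z^4 + 25z^3 - 155z^2 - 1225z - 4410 = (5)(z^4 - 21z^2 - 160z - 252) + (25z^3 - 50z^2 - 425z - 3150)
  z^4 - 21z^2 - 160z - 252 = ((1/25)z + 2/25)(25z^3 - 50z^2 - 425z - 3150) + (0)
Last nonzero remainder: 25z^3 - 50z^2 - 425z - 3150. Dividing through by 25 gives the monic gcd z^3 - 2z^2 - 17z - 126.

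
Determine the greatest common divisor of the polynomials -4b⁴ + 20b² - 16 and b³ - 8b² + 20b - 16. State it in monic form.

b - 2

By polynomial division,
  -4b⁴ + 20b² - 16 = (-4b - 32)(b³ - 8b² + 20b - 16) + (-156b² + 576b - 528)
  b³ - 8b² + 20b - 16 = (-(1/156)b + 14/507)(-156b² + 576b - 528) + ((120/169)b - 240/169)
  -156b² + 576b - 528 = (-(2197/10)b + 1859/5)((120/169)b - 240/169) + (0)
Last nonzero remainder: (120/169)b - 240/169. Dividing through by 120/169 gives the monic gcd b - 2.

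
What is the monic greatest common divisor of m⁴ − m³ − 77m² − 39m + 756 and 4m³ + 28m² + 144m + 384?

Apply the Euclidean algorithm:
  m⁴ − m³ − 77m² − 39m + 756 = ((1/4)m − 2)(4m³ + 28m² + 144m + 384) + (−57m² + 153m + 1524)
  4m³ + 28m² + 144m + 384 = (−(4/57)m − 736/1083)(−57m² + 153m + 1524) + ((128128/361)m + 512512/361)
  −57m² + 153m + 1524 = (−(20577/128128)m + 137541/128128)((128128/361)m + 512512/361) + (0)
Last nonzero remainder: (128128/361)m + 512512/361. Dividing through by 128128/361 gives the monic gcd m + 4.

m + 4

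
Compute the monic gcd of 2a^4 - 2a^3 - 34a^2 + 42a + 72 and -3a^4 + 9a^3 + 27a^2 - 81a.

By polynomial division,
  2a^4 - 2a^3 - 34a^2 + 42a + 72 = (-2/3)(-3a^4 + 9a^3 + 27a^2 - 81a) + (4a^3 - 16a^2 - 12a + 72)
  -3a^4 + 9a^3 + 27a^2 - 81a = (-(3/4)a - 3/4)(4a^3 - 16a^2 - 12a + 72) + (6a^2 - 36a + 54)
  4a^3 - 16a^2 - 12a + 72 = ((2/3)a + 4/3)(6a^2 - 36a + 54) + (0)
Last nonzero remainder: 6a^2 - 36a + 54. Dividing through by 6 gives the monic gcd a^2 - 6a + 9.

a^2 - 6a + 9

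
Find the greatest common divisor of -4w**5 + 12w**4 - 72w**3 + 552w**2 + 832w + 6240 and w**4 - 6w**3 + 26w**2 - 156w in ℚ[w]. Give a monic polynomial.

Repeated division with remainder:
  -4w**5 + 12w**4 - 72w**3 + 552w**2 + 832w + 6240 = (-4w - 12)(w**4 - 6w**3 + 26w**2 - 156w) + (-40w**3 + 240w**2 - 1040w + 6240)
  w**4 - 6w**3 + 26w**2 - 156w = (-(1/40)w)(-40w**3 + 240w**2 - 1040w + 6240) + (0)
Last nonzero remainder: -40w**3 + 240w**2 - 1040w + 6240. Dividing through by -40 gives the monic gcd w**3 - 6w**2 + 26w - 156.

w**3 - 6w**2 + 26w - 156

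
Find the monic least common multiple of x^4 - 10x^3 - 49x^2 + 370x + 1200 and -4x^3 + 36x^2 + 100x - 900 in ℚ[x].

Euclidean algorithm in ℚ[x]:
  x^4 - 10x^3 - 49x^2 + 370x + 1200 = (-(1/4)x + 1/4)(-4x^3 + 36x^2 + 100x - 900) + (-33x^2 + 120x + 1425)
  -4x^3 + 36x^2 + 100x - 900 = ((4/33)x - 236/363)(-33x^2 + 120x + 1425) + ((640/121)x + 3200/121)
  -33x^2 + 120x + 1425 = (-(3993/640)x + 6897/128)((640/121)x + 3200/121) + (0)
Last nonzero remainder: (640/121)x + 3200/121. Dividing through by 640/121 gives the monic gcd x + 5.
Then lcm(f, g) = f·g / gcd(f, g); expanding and making the result monic gives the answer.

x^6 - 24x^5 + 136x^4 + 606x^3 - 6185x^2 - 150x + 54000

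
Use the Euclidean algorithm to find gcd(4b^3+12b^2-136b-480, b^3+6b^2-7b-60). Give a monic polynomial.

b^2+9b+20

Repeated division with remainder:
  4b^3+12b^2-136b-480 = (4)(b^3+6b^2-7b-60) + (-12b^2-108b-240)
  b^3+6b^2-7b-60 = (-(1/12)b+1/4)(-12b^2-108b-240) + (0)
Last nonzero remainder: -12b^2-108b-240. Dividing through by -12 gives the monic gcd b^2+9b+20.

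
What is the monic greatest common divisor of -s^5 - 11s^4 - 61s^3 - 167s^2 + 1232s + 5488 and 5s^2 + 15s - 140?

Repeated division with remainder:
  -s^5 - 11s^4 - 61s^3 - 167s^2 + 1232s + 5488 = (-(1/5)s^3 - (8/5)s^2 - 13s - 196/5)(5s^2 + 15s - 140) + (0)
Last nonzero remainder: 5s^2 + 15s - 140. Dividing through by 5 gives the monic gcd s^2 + 3s - 28.

s^2 + 3s - 28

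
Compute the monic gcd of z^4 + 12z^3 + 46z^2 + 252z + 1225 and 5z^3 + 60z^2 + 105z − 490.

z^2 + 14z + 49

Apply the Euclidean algorithm:
  z^4 + 12z^3 + 46z^2 + 252z + 1225 = ((1/5)z)(5z^3 + 60z^2 + 105z − 490) + (25z^2 + 350z + 1225)
  5z^3 + 60z^2 + 105z − 490 = ((1/5)z − 2/5)(25z^2 + 350z + 1225) + (0)
Last nonzero remainder: 25z^2 + 350z + 1225. Dividing through by 25 gives the monic gcd z^2 + 14z + 49.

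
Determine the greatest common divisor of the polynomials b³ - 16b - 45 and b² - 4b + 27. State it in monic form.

1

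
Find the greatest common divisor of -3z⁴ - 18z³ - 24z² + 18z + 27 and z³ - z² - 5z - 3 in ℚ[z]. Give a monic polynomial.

Repeated division with remainder:
  -3z⁴ - 18z³ - 24z² + 18z + 27 = (-3z - 21)(z³ - z² - 5z - 3) + (-60z² - 96z - 36)
  z³ - z² - 5z - 3 = (-(1/60)z + 13/300)(-60z² - 96z - 36) + (-(36/25)z - 36/25)
  -60z² - 96z - 36 = ((125/3)z + 25)(-(36/25)z - 36/25) + (0)
Last nonzero remainder: -(36/25)z - 36/25. Dividing through by -36/25 gives the monic gcd z + 1.

z + 1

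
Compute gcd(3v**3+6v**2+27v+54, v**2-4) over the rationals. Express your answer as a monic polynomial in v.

Apply the Euclidean algorithm:
  3v**3+6v**2+27v+54 = (3v+6)(v**2-4) + (39v+78)
  v**2-4 = ((1/39)v-2/39)(39v+78) + (0)
Last nonzero remainder: 39v+78. Dividing through by 39 gives the monic gcd v+2.

v+2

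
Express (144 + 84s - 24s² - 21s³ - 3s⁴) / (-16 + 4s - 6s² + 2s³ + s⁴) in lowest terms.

(-18 - 15s - 3s²)/(2 + s²)

By polynomial division,
  -3s⁴ - 21s³ - 24s² + 84s + 144 = (-3)(s⁴ + 2s³ - 6s² + 4s - 16) + (-15s³ - 42s² + 96s + 96)
  s⁴ + 2s³ - 6s² + 4s - 16 = (-(1/15)s + 4/75)(-15s³ - 42s² + 96s + 96) + ((66/25)s² + (132/25)s - 528/25)
  -15s³ - 42s² + 96s + 96 = (-(125/22)s - 50/11)((66/25)s² + (132/25)s - 528/25) + (0)
Last nonzero remainder: (66/25)s² + (132/25)s - 528/25. Dividing through by 66/25 gives the monic gcd s² + 2s - 8.
Cancel s² + 2s - 8 from numerator and denominator to get the reduced form.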